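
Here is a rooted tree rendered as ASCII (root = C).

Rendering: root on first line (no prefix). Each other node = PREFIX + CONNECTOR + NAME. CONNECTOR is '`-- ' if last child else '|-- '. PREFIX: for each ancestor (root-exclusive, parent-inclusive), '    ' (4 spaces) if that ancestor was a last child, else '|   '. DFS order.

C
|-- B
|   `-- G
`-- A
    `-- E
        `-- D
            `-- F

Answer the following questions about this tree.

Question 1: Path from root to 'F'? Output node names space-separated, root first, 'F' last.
Answer: C A E D F

Derivation:
Walk down from root: C -> A -> E -> D -> F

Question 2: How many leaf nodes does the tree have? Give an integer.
Leaves (nodes with no children): F, G

Answer: 2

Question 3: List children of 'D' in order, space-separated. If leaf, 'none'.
Node D's children (from adjacency): F

Answer: F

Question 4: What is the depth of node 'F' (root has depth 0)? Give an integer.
Answer: 4

Derivation:
Path from root to F: C -> A -> E -> D -> F
Depth = number of edges = 4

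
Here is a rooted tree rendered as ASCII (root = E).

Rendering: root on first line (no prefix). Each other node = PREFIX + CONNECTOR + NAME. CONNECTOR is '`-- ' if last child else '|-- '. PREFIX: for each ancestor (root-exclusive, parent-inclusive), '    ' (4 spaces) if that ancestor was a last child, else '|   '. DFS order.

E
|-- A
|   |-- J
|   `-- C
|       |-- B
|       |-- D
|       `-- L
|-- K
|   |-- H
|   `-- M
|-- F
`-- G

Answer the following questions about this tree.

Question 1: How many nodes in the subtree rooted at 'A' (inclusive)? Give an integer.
Answer: 6

Derivation:
Subtree rooted at A contains: A, B, C, D, J, L
Count = 6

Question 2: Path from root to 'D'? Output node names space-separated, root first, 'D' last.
Walk down from root: E -> A -> C -> D

Answer: E A C D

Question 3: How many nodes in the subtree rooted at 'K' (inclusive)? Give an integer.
Answer: 3

Derivation:
Subtree rooted at K contains: H, K, M
Count = 3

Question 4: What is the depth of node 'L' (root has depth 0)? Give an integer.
Answer: 3

Derivation:
Path from root to L: E -> A -> C -> L
Depth = number of edges = 3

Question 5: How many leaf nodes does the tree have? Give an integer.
Answer: 8

Derivation:
Leaves (nodes with no children): B, D, F, G, H, J, L, M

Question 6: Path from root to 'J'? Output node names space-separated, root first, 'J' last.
Walk down from root: E -> A -> J

Answer: E A J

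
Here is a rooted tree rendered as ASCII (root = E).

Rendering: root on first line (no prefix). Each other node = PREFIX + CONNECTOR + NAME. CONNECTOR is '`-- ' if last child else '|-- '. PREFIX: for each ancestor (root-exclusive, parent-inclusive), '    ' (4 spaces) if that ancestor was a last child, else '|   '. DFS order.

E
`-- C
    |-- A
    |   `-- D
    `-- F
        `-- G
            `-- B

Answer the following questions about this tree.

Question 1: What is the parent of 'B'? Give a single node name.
Scan adjacency: B appears as child of G

Answer: G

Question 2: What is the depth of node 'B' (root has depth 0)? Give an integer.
Path from root to B: E -> C -> F -> G -> B
Depth = number of edges = 4

Answer: 4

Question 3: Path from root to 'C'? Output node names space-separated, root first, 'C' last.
Answer: E C

Derivation:
Walk down from root: E -> C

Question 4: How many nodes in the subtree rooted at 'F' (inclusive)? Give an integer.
Subtree rooted at F contains: B, F, G
Count = 3

Answer: 3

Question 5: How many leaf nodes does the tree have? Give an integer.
Answer: 2

Derivation:
Leaves (nodes with no children): B, D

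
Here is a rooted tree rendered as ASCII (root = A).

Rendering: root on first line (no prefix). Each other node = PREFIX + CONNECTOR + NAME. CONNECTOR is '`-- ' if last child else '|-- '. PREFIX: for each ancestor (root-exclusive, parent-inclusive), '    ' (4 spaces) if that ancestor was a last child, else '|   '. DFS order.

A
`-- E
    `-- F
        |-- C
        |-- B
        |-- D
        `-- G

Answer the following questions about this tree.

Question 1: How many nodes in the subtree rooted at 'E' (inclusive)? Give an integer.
Subtree rooted at E contains: B, C, D, E, F, G
Count = 6

Answer: 6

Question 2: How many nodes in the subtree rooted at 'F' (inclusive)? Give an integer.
Subtree rooted at F contains: B, C, D, F, G
Count = 5

Answer: 5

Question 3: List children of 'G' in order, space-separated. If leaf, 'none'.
Answer: none

Derivation:
Node G's children (from adjacency): (leaf)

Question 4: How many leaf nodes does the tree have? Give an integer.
Answer: 4

Derivation:
Leaves (nodes with no children): B, C, D, G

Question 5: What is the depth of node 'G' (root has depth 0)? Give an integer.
Path from root to G: A -> E -> F -> G
Depth = number of edges = 3

Answer: 3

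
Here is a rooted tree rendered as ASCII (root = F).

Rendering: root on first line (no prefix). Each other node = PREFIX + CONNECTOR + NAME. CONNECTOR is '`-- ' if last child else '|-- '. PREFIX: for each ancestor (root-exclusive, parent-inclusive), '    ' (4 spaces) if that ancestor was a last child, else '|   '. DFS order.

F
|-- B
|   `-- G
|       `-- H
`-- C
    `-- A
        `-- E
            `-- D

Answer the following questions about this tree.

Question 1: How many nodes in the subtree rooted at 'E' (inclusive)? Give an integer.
Answer: 2

Derivation:
Subtree rooted at E contains: D, E
Count = 2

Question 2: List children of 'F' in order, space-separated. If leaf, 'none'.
Answer: B C

Derivation:
Node F's children (from adjacency): B, C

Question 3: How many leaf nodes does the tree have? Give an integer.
Leaves (nodes with no children): D, H

Answer: 2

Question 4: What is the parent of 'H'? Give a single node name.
Answer: G

Derivation:
Scan adjacency: H appears as child of G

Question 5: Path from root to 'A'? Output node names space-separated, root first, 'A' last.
Walk down from root: F -> C -> A

Answer: F C A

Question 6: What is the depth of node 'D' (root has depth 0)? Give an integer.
Answer: 4

Derivation:
Path from root to D: F -> C -> A -> E -> D
Depth = number of edges = 4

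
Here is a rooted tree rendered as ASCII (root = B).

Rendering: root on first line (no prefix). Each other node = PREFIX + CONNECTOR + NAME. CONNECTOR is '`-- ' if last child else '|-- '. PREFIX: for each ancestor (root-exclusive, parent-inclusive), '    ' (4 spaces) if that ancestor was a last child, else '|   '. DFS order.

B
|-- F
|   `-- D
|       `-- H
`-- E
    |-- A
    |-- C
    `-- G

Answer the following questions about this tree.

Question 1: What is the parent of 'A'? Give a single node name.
Scan adjacency: A appears as child of E

Answer: E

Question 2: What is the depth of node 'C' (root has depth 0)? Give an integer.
Path from root to C: B -> E -> C
Depth = number of edges = 2

Answer: 2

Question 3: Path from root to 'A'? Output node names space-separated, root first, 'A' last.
Answer: B E A

Derivation:
Walk down from root: B -> E -> A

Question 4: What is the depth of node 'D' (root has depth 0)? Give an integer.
Path from root to D: B -> F -> D
Depth = number of edges = 2

Answer: 2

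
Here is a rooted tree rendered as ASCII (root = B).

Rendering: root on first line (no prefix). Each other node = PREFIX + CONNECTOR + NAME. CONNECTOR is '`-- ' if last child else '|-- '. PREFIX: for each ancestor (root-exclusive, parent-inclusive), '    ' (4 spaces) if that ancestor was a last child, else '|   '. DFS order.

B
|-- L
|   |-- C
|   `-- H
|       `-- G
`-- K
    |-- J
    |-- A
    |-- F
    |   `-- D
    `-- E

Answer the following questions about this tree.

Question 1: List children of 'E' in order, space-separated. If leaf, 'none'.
Node E's children (from adjacency): (leaf)

Answer: none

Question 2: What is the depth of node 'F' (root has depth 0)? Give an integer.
Answer: 2

Derivation:
Path from root to F: B -> K -> F
Depth = number of edges = 2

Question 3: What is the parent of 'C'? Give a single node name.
Scan adjacency: C appears as child of L

Answer: L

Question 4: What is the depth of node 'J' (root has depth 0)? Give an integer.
Path from root to J: B -> K -> J
Depth = number of edges = 2

Answer: 2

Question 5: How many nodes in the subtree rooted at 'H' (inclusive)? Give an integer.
Subtree rooted at H contains: G, H
Count = 2

Answer: 2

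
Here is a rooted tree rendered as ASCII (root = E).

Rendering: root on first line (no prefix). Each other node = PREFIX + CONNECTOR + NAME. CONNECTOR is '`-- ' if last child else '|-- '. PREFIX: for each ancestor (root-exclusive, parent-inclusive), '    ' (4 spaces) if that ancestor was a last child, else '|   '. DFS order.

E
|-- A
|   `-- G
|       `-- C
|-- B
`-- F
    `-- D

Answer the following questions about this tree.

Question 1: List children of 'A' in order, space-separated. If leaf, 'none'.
Answer: G

Derivation:
Node A's children (from adjacency): G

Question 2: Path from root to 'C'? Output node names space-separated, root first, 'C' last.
Walk down from root: E -> A -> G -> C

Answer: E A G C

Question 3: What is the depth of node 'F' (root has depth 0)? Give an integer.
Path from root to F: E -> F
Depth = number of edges = 1

Answer: 1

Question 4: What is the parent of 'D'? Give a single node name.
Scan adjacency: D appears as child of F

Answer: F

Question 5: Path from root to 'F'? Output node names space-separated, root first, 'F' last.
Answer: E F

Derivation:
Walk down from root: E -> F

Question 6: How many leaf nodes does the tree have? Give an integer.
Answer: 3

Derivation:
Leaves (nodes with no children): B, C, D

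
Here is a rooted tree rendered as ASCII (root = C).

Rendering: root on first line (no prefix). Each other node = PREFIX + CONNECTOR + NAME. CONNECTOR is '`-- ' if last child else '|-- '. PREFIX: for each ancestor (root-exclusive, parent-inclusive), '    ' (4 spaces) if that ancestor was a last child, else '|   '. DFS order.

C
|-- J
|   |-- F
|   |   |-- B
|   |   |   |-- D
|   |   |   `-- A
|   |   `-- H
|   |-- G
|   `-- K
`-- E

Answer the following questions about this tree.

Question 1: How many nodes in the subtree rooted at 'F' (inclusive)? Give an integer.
Subtree rooted at F contains: A, B, D, F, H
Count = 5

Answer: 5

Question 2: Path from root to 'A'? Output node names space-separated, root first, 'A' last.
Walk down from root: C -> J -> F -> B -> A

Answer: C J F B A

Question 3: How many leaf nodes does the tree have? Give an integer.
Leaves (nodes with no children): A, D, E, G, H, K

Answer: 6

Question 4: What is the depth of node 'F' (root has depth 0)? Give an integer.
Answer: 2

Derivation:
Path from root to F: C -> J -> F
Depth = number of edges = 2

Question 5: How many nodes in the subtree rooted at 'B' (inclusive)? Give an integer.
Answer: 3

Derivation:
Subtree rooted at B contains: A, B, D
Count = 3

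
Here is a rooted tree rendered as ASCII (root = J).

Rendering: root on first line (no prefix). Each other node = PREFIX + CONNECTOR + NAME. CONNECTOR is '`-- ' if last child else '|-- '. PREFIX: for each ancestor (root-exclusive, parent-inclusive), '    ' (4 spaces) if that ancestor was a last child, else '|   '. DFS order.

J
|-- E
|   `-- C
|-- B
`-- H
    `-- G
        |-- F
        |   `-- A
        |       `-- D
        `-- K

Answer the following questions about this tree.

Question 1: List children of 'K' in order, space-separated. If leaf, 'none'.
Node K's children (from adjacency): (leaf)

Answer: none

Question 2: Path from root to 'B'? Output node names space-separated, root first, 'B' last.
Walk down from root: J -> B

Answer: J B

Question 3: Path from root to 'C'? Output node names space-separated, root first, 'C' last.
Answer: J E C

Derivation:
Walk down from root: J -> E -> C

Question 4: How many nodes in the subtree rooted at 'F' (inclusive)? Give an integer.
Subtree rooted at F contains: A, D, F
Count = 3

Answer: 3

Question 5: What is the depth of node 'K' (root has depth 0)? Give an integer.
Answer: 3

Derivation:
Path from root to K: J -> H -> G -> K
Depth = number of edges = 3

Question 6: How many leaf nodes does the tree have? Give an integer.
Answer: 4

Derivation:
Leaves (nodes with no children): B, C, D, K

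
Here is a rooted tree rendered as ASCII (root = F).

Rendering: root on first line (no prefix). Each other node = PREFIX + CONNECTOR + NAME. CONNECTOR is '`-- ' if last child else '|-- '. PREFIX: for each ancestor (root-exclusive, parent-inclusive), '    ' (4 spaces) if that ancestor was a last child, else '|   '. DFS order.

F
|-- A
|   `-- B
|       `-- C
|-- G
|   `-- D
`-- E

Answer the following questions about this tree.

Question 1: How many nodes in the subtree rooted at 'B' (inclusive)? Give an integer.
Subtree rooted at B contains: B, C
Count = 2

Answer: 2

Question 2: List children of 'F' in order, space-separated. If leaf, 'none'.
Node F's children (from adjacency): A, G, E

Answer: A G E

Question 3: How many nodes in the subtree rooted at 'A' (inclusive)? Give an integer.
Subtree rooted at A contains: A, B, C
Count = 3

Answer: 3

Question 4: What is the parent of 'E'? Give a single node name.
Scan adjacency: E appears as child of F

Answer: F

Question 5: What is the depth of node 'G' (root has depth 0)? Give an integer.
Path from root to G: F -> G
Depth = number of edges = 1

Answer: 1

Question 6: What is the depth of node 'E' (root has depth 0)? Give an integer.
Path from root to E: F -> E
Depth = number of edges = 1

Answer: 1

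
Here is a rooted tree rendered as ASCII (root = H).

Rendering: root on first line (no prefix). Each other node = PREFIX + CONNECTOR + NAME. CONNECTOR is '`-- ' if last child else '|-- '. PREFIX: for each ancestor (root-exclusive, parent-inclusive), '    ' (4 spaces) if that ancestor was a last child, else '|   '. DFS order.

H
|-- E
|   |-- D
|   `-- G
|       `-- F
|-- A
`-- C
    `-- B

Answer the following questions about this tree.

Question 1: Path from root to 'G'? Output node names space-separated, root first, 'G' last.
Walk down from root: H -> E -> G

Answer: H E G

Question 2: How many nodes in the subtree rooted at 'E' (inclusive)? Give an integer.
Subtree rooted at E contains: D, E, F, G
Count = 4

Answer: 4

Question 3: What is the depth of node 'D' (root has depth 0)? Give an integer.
Path from root to D: H -> E -> D
Depth = number of edges = 2

Answer: 2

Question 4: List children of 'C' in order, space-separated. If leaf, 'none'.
Node C's children (from adjacency): B

Answer: B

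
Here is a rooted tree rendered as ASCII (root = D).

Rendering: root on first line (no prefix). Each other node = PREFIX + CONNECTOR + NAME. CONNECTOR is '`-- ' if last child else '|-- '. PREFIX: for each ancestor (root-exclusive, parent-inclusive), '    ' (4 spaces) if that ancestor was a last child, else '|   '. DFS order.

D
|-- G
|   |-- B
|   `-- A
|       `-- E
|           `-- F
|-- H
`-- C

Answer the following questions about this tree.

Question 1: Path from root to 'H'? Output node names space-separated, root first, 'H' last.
Walk down from root: D -> H

Answer: D H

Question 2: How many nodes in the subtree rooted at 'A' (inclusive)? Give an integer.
Answer: 3

Derivation:
Subtree rooted at A contains: A, E, F
Count = 3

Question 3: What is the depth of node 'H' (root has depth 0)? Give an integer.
Answer: 1

Derivation:
Path from root to H: D -> H
Depth = number of edges = 1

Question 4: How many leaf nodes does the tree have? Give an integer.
Answer: 4

Derivation:
Leaves (nodes with no children): B, C, F, H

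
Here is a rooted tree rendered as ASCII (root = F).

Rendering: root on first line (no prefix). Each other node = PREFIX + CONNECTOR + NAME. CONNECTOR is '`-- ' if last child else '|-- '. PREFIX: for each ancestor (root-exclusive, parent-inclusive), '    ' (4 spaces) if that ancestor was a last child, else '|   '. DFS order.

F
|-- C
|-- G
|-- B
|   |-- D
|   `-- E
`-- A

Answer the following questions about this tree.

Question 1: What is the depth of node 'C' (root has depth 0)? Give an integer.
Answer: 1

Derivation:
Path from root to C: F -> C
Depth = number of edges = 1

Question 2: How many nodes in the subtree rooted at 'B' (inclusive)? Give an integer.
Subtree rooted at B contains: B, D, E
Count = 3

Answer: 3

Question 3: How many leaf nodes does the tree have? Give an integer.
Answer: 5

Derivation:
Leaves (nodes with no children): A, C, D, E, G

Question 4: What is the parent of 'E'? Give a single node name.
Scan adjacency: E appears as child of B

Answer: B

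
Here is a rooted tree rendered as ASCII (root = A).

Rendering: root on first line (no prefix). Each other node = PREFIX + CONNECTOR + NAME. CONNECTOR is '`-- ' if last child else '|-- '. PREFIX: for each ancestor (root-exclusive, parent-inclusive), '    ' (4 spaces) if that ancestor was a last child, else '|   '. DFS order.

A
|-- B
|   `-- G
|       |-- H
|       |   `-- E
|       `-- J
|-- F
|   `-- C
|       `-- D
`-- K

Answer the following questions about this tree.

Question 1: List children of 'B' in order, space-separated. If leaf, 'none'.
Answer: G

Derivation:
Node B's children (from adjacency): G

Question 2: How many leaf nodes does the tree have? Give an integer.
Leaves (nodes with no children): D, E, J, K

Answer: 4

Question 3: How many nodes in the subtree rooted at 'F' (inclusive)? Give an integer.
Answer: 3

Derivation:
Subtree rooted at F contains: C, D, F
Count = 3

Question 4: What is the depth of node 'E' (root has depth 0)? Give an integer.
Path from root to E: A -> B -> G -> H -> E
Depth = number of edges = 4

Answer: 4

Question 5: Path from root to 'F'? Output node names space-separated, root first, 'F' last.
Walk down from root: A -> F

Answer: A F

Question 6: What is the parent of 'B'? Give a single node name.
Scan adjacency: B appears as child of A

Answer: A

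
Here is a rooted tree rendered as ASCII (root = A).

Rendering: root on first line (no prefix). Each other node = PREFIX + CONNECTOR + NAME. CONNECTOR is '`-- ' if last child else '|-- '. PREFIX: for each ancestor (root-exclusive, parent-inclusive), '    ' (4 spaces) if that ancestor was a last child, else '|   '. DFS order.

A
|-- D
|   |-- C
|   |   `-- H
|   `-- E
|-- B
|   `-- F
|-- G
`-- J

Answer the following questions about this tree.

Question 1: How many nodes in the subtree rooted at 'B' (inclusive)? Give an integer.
Subtree rooted at B contains: B, F
Count = 2

Answer: 2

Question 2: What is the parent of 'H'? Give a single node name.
Scan adjacency: H appears as child of C

Answer: C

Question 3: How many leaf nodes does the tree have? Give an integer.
Answer: 5

Derivation:
Leaves (nodes with no children): E, F, G, H, J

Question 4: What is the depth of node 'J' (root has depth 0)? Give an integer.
Answer: 1

Derivation:
Path from root to J: A -> J
Depth = number of edges = 1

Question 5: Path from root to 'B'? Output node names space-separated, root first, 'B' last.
Walk down from root: A -> B

Answer: A B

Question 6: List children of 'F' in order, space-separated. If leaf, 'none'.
Answer: none

Derivation:
Node F's children (from adjacency): (leaf)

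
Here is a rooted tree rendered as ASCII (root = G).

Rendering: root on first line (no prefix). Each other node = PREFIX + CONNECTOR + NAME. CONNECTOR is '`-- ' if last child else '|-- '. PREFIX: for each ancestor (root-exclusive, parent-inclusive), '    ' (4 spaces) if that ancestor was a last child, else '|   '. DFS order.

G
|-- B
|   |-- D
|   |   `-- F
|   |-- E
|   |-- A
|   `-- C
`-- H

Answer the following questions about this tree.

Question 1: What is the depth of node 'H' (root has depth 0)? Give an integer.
Path from root to H: G -> H
Depth = number of edges = 1

Answer: 1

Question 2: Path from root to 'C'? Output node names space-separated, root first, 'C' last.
Answer: G B C

Derivation:
Walk down from root: G -> B -> C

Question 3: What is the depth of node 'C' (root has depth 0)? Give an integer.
Answer: 2

Derivation:
Path from root to C: G -> B -> C
Depth = number of edges = 2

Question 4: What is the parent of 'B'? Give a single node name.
Answer: G

Derivation:
Scan adjacency: B appears as child of G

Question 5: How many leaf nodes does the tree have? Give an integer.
Answer: 5

Derivation:
Leaves (nodes with no children): A, C, E, F, H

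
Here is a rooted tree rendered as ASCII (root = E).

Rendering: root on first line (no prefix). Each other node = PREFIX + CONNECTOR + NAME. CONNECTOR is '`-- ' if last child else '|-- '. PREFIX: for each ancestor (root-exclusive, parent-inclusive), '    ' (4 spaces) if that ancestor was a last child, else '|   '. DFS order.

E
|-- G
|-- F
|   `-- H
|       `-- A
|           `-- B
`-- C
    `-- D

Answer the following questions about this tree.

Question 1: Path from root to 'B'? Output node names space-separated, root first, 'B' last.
Walk down from root: E -> F -> H -> A -> B

Answer: E F H A B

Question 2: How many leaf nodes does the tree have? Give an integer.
Answer: 3

Derivation:
Leaves (nodes with no children): B, D, G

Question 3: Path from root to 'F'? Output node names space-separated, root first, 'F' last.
Answer: E F

Derivation:
Walk down from root: E -> F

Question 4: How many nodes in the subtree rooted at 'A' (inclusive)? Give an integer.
Subtree rooted at A contains: A, B
Count = 2

Answer: 2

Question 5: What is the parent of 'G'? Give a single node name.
Scan adjacency: G appears as child of E

Answer: E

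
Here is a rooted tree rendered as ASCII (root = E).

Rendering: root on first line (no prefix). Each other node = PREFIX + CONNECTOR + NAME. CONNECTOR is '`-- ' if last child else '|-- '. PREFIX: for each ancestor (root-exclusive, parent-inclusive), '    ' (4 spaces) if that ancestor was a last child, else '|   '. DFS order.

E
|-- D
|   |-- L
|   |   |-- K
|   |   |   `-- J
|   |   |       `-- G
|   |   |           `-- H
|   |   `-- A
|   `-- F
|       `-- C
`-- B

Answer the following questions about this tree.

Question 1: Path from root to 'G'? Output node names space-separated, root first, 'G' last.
Answer: E D L K J G

Derivation:
Walk down from root: E -> D -> L -> K -> J -> G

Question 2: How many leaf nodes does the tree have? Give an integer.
Leaves (nodes with no children): A, B, C, H

Answer: 4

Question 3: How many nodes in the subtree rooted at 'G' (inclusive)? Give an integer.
Answer: 2

Derivation:
Subtree rooted at G contains: G, H
Count = 2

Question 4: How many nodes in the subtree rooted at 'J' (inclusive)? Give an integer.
Answer: 3

Derivation:
Subtree rooted at J contains: G, H, J
Count = 3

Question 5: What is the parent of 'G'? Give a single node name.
Answer: J

Derivation:
Scan adjacency: G appears as child of J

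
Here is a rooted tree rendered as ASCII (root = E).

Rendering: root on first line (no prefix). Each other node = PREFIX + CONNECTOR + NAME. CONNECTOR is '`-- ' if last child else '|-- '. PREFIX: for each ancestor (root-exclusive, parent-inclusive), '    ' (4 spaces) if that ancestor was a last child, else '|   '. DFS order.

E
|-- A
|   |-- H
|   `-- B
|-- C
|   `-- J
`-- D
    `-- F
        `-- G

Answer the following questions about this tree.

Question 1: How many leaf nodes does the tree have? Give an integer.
Answer: 4

Derivation:
Leaves (nodes with no children): B, G, H, J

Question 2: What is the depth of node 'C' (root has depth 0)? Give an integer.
Answer: 1

Derivation:
Path from root to C: E -> C
Depth = number of edges = 1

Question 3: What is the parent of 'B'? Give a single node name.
Answer: A

Derivation:
Scan adjacency: B appears as child of A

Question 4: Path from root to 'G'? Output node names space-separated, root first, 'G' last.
Walk down from root: E -> D -> F -> G

Answer: E D F G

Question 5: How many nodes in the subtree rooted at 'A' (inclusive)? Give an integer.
Subtree rooted at A contains: A, B, H
Count = 3

Answer: 3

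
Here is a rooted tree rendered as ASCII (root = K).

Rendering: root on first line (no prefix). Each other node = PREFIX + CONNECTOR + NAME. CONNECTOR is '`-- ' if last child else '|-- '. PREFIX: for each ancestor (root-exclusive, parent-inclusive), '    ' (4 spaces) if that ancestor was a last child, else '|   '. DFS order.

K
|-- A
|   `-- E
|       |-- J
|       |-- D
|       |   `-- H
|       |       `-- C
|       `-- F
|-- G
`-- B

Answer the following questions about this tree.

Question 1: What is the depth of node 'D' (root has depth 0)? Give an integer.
Path from root to D: K -> A -> E -> D
Depth = number of edges = 3

Answer: 3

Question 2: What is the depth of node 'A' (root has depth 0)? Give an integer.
Answer: 1

Derivation:
Path from root to A: K -> A
Depth = number of edges = 1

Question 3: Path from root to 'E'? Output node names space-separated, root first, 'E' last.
Answer: K A E

Derivation:
Walk down from root: K -> A -> E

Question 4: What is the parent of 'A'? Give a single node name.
Answer: K

Derivation:
Scan adjacency: A appears as child of K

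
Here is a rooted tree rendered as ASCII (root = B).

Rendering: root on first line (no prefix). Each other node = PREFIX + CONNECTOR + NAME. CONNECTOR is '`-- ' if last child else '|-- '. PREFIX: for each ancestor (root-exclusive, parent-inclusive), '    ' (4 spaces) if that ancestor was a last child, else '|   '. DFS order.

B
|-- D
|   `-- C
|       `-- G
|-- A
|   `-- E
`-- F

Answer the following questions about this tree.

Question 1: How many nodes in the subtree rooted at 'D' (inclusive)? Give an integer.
Subtree rooted at D contains: C, D, G
Count = 3

Answer: 3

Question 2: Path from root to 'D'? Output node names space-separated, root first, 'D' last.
Walk down from root: B -> D

Answer: B D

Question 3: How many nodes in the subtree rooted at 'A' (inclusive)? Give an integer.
Answer: 2

Derivation:
Subtree rooted at A contains: A, E
Count = 2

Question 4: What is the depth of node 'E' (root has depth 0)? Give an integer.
Answer: 2

Derivation:
Path from root to E: B -> A -> E
Depth = number of edges = 2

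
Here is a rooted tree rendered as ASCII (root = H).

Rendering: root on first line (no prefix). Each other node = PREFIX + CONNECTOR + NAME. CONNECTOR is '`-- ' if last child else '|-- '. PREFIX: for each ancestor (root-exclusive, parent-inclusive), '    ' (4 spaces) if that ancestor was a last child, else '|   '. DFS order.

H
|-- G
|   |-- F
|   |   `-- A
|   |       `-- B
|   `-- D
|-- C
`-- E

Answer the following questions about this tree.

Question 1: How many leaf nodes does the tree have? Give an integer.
Leaves (nodes with no children): B, C, D, E

Answer: 4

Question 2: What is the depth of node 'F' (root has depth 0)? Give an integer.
Path from root to F: H -> G -> F
Depth = number of edges = 2

Answer: 2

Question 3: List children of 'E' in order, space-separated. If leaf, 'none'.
Node E's children (from adjacency): (leaf)

Answer: none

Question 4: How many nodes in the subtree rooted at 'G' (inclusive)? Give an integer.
Subtree rooted at G contains: A, B, D, F, G
Count = 5

Answer: 5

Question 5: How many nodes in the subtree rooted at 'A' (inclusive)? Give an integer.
Answer: 2

Derivation:
Subtree rooted at A contains: A, B
Count = 2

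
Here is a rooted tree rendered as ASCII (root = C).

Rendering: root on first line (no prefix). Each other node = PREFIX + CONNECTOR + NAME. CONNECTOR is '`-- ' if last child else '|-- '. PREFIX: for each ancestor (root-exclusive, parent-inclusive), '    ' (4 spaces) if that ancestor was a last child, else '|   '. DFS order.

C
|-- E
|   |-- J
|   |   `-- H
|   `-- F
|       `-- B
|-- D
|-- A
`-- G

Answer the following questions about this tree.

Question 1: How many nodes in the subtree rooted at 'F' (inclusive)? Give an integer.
Answer: 2

Derivation:
Subtree rooted at F contains: B, F
Count = 2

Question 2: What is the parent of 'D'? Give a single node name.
Scan adjacency: D appears as child of C

Answer: C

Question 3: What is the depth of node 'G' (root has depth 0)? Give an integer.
Path from root to G: C -> G
Depth = number of edges = 1

Answer: 1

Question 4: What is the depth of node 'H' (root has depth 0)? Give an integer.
Path from root to H: C -> E -> J -> H
Depth = number of edges = 3

Answer: 3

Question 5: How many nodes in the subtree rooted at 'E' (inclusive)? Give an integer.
Answer: 5

Derivation:
Subtree rooted at E contains: B, E, F, H, J
Count = 5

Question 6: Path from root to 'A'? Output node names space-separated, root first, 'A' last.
Answer: C A

Derivation:
Walk down from root: C -> A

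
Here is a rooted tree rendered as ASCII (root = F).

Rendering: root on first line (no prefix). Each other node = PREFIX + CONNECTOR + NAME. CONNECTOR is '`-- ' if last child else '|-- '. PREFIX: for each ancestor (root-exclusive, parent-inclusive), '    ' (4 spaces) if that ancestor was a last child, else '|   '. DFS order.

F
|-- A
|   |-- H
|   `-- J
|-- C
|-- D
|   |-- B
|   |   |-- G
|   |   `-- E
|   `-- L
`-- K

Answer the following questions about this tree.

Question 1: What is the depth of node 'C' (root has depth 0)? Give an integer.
Answer: 1

Derivation:
Path from root to C: F -> C
Depth = number of edges = 1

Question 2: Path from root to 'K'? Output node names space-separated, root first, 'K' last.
Answer: F K

Derivation:
Walk down from root: F -> K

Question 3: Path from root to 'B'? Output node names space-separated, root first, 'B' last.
Walk down from root: F -> D -> B

Answer: F D B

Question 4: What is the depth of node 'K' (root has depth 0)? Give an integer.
Path from root to K: F -> K
Depth = number of edges = 1

Answer: 1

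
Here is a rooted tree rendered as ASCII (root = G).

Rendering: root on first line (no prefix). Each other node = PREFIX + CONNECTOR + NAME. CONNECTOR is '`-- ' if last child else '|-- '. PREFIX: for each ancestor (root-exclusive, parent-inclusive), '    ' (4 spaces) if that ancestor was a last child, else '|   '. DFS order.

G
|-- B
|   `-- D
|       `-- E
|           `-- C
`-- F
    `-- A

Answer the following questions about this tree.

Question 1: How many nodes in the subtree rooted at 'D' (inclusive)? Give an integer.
Answer: 3

Derivation:
Subtree rooted at D contains: C, D, E
Count = 3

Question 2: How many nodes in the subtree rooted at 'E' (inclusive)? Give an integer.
Answer: 2

Derivation:
Subtree rooted at E contains: C, E
Count = 2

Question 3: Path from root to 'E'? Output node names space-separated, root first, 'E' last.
Answer: G B D E

Derivation:
Walk down from root: G -> B -> D -> E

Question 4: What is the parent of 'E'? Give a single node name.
Answer: D

Derivation:
Scan adjacency: E appears as child of D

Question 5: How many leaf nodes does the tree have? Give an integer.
Answer: 2

Derivation:
Leaves (nodes with no children): A, C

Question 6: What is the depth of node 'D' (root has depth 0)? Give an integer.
Path from root to D: G -> B -> D
Depth = number of edges = 2

Answer: 2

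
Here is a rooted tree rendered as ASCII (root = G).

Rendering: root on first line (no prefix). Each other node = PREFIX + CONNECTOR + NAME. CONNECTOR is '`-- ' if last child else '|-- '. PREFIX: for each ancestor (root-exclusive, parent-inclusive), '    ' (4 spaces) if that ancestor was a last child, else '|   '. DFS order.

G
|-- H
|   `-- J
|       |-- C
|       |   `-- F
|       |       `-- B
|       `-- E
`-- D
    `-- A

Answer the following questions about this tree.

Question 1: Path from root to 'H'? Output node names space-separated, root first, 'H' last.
Answer: G H

Derivation:
Walk down from root: G -> H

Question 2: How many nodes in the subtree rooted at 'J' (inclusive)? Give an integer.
Subtree rooted at J contains: B, C, E, F, J
Count = 5

Answer: 5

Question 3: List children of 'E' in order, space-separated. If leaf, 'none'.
Answer: none

Derivation:
Node E's children (from adjacency): (leaf)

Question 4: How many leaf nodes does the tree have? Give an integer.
Leaves (nodes with no children): A, B, E

Answer: 3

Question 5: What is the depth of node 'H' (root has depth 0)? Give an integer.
Answer: 1

Derivation:
Path from root to H: G -> H
Depth = number of edges = 1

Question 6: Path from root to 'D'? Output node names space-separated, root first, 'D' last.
Walk down from root: G -> D

Answer: G D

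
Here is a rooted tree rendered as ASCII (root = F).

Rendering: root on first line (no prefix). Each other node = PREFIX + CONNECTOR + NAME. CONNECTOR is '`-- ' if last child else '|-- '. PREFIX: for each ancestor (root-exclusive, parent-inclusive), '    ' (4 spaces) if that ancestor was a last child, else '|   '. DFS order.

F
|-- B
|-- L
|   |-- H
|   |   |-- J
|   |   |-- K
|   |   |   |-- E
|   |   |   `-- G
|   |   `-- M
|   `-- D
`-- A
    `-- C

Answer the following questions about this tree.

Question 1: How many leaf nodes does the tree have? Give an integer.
Leaves (nodes with no children): B, C, D, E, G, J, M

Answer: 7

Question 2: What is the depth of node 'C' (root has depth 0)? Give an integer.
Path from root to C: F -> A -> C
Depth = number of edges = 2

Answer: 2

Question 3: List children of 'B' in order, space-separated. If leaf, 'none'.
Answer: none

Derivation:
Node B's children (from adjacency): (leaf)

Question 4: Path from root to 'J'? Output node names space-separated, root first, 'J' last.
Walk down from root: F -> L -> H -> J

Answer: F L H J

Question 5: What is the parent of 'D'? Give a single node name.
Answer: L

Derivation:
Scan adjacency: D appears as child of L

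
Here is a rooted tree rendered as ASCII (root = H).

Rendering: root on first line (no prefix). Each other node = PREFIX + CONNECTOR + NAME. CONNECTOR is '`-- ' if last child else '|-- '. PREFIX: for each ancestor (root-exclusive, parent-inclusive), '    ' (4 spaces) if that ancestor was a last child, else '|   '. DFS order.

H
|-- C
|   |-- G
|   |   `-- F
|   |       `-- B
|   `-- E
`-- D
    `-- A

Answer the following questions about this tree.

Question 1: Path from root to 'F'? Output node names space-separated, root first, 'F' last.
Answer: H C G F

Derivation:
Walk down from root: H -> C -> G -> F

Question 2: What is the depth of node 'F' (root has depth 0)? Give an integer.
Answer: 3

Derivation:
Path from root to F: H -> C -> G -> F
Depth = number of edges = 3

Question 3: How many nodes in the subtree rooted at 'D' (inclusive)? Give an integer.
Subtree rooted at D contains: A, D
Count = 2

Answer: 2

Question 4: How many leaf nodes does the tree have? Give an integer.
Leaves (nodes with no children): A, B, E

Answer: 3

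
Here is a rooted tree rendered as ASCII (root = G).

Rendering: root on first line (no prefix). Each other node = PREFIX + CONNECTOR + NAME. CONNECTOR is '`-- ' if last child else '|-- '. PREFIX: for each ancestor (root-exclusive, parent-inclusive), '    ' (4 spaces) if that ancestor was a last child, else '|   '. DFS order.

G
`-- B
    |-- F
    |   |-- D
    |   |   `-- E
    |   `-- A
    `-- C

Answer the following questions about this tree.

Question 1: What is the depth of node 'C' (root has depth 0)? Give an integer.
Answer: 2

Derivation:
Path from root to C: G -> B -> C
Depth = number of edges = 2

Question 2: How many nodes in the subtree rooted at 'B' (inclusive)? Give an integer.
Answer: 6

Derivation:
Subtree rooted at B contains: A, B, C, D, E, F
Count = 6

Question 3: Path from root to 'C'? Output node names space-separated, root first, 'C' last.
Answer: G B C

Derivation:
Walk down from root: G -> B -> C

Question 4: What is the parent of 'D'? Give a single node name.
Answer: F

Derivation:
Scan adjacency: D appears as child of F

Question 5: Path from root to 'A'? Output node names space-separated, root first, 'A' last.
Walk down from root: G -> B -> F -> A

Answer: G B F A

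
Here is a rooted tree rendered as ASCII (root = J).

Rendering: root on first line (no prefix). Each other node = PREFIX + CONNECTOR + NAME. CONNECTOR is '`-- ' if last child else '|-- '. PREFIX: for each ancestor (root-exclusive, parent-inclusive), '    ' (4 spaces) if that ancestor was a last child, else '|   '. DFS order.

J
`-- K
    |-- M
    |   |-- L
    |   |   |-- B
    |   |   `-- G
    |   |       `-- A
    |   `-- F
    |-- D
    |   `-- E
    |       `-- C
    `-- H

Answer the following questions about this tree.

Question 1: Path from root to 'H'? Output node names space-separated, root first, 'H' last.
Answer: J K H

Derivation:
Walk down from root: J -> K -> H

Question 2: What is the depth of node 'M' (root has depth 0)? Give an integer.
Answer: 2

Derivation:
Path from root to M: J -> K -> M
Depth = number of edges = 2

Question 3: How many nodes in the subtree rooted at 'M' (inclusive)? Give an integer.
Subtree rooted at M contains: A, B, F, G, L, M
Count = 6

Answer: 6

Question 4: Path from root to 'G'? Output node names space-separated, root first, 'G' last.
Walk down from root: J -> K -> M -> L -> G

Answer: J K M L G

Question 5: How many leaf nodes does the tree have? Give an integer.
Leaves (nodes with no children): A, B, C, F, H

Answer: 5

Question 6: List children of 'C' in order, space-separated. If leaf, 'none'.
Answer: none

Derivation:
Node C's children (from adjacency): (leaf)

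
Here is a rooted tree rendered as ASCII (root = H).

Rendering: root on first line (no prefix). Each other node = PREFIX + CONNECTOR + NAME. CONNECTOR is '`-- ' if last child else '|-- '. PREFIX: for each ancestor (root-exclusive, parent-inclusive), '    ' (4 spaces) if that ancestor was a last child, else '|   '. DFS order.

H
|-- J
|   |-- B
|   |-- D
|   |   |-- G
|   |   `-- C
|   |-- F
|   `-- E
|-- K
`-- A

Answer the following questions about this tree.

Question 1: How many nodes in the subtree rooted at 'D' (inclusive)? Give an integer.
Answer: 3

Derivation:
Subtree rooted at D contains: C, D, G
Count = 3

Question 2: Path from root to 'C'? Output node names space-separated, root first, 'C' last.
Answer: H J D C

Derivation:
Walk down from root: H -> J -> D -> C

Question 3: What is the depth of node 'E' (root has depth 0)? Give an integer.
Answer: 2

Derivation:
Path from root to E: H -> J -> E
Depth = number of edges = 2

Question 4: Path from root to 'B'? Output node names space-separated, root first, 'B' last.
Answer: H J B

Derivation:
Walk down from root: H -> J -> B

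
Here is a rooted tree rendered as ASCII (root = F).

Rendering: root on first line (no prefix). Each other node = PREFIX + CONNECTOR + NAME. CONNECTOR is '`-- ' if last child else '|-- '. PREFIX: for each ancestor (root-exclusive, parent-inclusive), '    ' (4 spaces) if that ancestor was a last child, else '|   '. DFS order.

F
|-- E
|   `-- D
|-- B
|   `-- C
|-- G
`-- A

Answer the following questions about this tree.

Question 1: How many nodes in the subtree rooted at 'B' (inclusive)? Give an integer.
Answer: 2

Derivation:
Subtree rooted at B contains: B, C
Count = 2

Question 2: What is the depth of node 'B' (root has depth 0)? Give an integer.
Answer: 1

Derivation:
Path from root to B: F -> B
Depth = number of edges = 1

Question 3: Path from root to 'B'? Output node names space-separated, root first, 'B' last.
Walk down from root: F -> B

Answer: F B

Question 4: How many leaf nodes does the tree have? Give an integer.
Answer: 4

Derivation:
Leaves (nodes with no children): A, C, D, G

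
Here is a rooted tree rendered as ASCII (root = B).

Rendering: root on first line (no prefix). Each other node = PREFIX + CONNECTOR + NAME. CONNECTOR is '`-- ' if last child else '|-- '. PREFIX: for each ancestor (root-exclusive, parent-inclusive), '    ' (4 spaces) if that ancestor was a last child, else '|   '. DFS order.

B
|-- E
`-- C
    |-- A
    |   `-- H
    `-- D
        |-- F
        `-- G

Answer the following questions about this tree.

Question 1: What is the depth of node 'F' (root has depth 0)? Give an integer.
Answer: 3

Derivation:
Path from root to F: B -> C -> D -> F
Depth = number of edges = 3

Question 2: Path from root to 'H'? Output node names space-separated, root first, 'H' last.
Answer: B C A H

Derivation:
Walk down from root: B -> C -> A -> H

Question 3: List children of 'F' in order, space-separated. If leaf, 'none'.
Answer: none

Derivation:
Node F's children (from adjacency): (leaf)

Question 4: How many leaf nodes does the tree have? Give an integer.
Leaves (nodes with no children): E, F, G, H

Answer: 4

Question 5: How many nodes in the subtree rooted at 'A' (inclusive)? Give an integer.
Answer: 2

Derivation:
Subtree rooted at A contains: A, H
Count = 2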